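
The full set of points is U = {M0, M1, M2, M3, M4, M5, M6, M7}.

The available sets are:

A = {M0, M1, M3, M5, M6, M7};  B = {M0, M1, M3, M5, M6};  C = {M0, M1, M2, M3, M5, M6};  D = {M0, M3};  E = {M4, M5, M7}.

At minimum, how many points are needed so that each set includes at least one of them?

H = {M0, M7} meets every set (each contains at least one member of H), and |H| = 2.
The sets D, E are pairwise disjoint, so any hitting set needs a separate point for each — at least 2. Hence 2 is optimal.

2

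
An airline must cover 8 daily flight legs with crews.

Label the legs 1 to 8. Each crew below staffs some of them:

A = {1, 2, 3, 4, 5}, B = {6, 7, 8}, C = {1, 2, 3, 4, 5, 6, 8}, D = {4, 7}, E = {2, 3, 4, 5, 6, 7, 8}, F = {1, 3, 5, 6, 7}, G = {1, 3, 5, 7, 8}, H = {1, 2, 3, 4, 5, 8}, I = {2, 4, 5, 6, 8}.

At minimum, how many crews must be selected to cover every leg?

2

B and C together: B ∪ C = {1, 2, 3, 4, 5, 6, 7, 8} — every leg is covered.
No single crew has all 8 legs (the largest, C, has 7), so 2 is optimal.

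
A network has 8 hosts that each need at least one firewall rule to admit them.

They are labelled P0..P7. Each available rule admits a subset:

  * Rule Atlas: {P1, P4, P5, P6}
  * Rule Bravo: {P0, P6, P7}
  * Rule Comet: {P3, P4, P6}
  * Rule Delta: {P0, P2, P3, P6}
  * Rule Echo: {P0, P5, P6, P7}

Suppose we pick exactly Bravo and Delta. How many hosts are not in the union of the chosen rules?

3

Union of Bravo, Delta = {P0, P2, P3, P6, P7}.
Not covered: P1, P4, P5 — 3 hosts.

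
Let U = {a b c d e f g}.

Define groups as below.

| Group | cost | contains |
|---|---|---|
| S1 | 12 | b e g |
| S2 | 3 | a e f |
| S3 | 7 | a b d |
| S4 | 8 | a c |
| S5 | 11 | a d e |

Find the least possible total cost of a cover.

S1, S2, S3, S4 together cover every point (S1 ∪ S2 ∪ S3 ∪ S4 = {a, b, c, d, e, f, g}); total cost 12 + 3 + 7 + 8 = 30.
No covering selection has total cost below 30.

30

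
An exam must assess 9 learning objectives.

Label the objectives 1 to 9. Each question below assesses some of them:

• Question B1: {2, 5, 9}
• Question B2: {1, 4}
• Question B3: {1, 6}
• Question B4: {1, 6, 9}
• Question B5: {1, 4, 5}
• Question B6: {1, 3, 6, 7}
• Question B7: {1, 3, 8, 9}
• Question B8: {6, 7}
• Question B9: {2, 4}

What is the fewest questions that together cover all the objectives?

4

Take {B1, B2, B6, B7}. Their union is {1, 2, 3, 4, 5, 6, 7, 8, 9}, which is all 9 objectives.
Only B7 contains 8, so B7 is forced; the remaining 5 objectives need at least 3 more questions (each remaining question adds at most 2) — so at least 4 questions are needed, and 4 is optimal.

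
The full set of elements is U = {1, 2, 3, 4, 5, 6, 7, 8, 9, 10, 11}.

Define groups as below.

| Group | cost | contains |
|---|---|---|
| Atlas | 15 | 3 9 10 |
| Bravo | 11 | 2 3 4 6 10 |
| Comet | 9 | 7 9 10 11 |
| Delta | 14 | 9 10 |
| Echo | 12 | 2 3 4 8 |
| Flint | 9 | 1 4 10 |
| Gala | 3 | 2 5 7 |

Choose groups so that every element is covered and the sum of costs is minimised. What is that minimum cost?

44

Bravo, Comet, Echo, Flint, Gala together cover every element (Bravo ∪ Comet ∪ Echo ∪ Flint ∪ Gala = {1, 2, 3, 4, 5, 6, 7, 8, 9, 10, 11}); total cost 11 + 9 + 12 + 9 + 3 = 44.
No covering selection has total cost below 44.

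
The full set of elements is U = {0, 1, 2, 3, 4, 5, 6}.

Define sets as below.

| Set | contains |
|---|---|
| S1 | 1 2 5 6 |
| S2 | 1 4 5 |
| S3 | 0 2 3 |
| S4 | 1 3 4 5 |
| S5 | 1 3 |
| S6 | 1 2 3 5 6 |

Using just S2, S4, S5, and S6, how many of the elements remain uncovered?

Union of S2, S4, S5, S6 = {1, 2, 3, 4, 5, 6}.
Not covered: 0 — 1 element.

1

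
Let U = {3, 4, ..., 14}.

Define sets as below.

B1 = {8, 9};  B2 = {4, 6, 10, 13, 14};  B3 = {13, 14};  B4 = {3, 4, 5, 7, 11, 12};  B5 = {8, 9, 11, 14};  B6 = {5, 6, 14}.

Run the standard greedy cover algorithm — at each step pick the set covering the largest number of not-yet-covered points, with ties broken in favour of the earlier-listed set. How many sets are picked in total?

Greedy: pick B4 (covers 6 new) → pick B2 (covers 4 new) → pick B1 (covers 2 new). Total picks: 3.

3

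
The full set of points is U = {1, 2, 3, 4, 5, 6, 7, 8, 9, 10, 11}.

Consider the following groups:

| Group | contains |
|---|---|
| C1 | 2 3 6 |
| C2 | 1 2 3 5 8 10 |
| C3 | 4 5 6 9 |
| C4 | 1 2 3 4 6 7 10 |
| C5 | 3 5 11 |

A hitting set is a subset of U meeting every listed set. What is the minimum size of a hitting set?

2

Take H = {5, 6}. Each listed group contains at least one of these, so H is a hitting set of size 2.
No single point lies in every group, so at least 2 are needed and 2 is optimal.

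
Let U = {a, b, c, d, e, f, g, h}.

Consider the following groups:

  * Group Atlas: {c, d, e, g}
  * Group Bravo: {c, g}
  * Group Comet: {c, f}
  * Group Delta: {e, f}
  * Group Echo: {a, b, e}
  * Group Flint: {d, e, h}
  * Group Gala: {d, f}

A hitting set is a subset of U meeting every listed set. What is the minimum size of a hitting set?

3

The 3 points {c, d, e} hit every group.
The groups Bravo, Echo, Gala are pairwise disjoint, so any hitting set needs a separate point for each — at least 3. Hence 3 is optimal.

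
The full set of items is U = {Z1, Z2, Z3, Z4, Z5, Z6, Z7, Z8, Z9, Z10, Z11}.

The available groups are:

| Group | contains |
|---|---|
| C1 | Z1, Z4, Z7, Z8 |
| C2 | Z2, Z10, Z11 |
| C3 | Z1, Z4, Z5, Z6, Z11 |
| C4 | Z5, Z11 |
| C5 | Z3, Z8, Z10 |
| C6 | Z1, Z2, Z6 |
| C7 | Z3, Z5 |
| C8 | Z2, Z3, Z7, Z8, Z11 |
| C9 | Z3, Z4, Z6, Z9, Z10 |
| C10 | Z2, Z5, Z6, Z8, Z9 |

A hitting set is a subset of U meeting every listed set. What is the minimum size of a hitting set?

4

The 4 items {Z2, Z3, Z4, Z11} hit every group.
No choice of 3 items meets every group, so 4 is the minimum.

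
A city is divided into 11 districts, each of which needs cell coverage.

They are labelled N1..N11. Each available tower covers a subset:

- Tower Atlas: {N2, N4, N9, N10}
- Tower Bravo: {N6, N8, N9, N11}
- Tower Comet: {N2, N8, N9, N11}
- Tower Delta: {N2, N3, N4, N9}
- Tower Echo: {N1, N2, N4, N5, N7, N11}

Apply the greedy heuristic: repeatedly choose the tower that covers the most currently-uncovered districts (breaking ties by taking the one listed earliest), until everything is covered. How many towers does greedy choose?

Greedy: pick Echo (covers 6 new) → pick Bravo (covers 3 new) → pick Atlas (covers 1 new) → pick Delta (covers 1 new). Total picks: 4.

4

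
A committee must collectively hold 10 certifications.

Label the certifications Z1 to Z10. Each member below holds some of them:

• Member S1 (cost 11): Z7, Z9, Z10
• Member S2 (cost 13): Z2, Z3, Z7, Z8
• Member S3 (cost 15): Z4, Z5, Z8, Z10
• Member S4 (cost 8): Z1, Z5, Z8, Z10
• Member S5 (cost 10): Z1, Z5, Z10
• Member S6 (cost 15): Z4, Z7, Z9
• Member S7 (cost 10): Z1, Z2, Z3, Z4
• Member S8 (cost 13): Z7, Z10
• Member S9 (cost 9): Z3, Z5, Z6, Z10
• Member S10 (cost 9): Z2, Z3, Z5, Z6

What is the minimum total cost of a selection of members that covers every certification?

32

S4, S6, S10 together cover every certification (S4 ∪ S6 ∪ S10 = {Z1, Z2, Z3, Z4, Z5, Z6, Z7, Z8, Z9, Z10}); total cost 8 + 15 + 9 = 32.
No covering selection has total cost below 32.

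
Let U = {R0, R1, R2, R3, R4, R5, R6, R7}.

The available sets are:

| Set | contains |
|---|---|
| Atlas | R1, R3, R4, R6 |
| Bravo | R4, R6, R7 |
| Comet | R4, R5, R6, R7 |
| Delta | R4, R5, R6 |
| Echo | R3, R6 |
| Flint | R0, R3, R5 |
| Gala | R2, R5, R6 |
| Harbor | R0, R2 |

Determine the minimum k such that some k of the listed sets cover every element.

Atlas and Comet and Harbor together: Atlas ∪ Comet ∪ Harbor = {R0, R1, R2, R3, R4, R5, R6, R7} — every element is covered.
Only Atlas contains R1, so Atlas is forced; the remaining 4 elements need at least 2 more sets (each remaining set adds at most 2) — so at least 3 sets are needed, and 3 is optimal.

3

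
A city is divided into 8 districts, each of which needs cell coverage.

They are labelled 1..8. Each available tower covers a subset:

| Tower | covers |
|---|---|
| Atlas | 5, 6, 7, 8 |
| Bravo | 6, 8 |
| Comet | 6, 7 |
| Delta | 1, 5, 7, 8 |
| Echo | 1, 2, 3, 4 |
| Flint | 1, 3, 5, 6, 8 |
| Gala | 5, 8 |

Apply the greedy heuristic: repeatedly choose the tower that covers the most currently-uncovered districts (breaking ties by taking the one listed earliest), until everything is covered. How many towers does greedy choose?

Greedy: pick Flint (covers 5 new) → pick Echo (covers 2 new) → pick Atlas (covers 1 new). Total picks: 3.
(The true minimum cover uses only 2 towers, so greedy is not optimal here.)

3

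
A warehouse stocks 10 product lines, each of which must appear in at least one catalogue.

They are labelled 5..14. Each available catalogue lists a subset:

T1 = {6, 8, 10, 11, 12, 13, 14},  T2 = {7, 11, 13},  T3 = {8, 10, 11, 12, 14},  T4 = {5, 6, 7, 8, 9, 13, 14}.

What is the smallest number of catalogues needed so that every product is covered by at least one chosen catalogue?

2

Take {T1, T4}. Their union is {5, 6, 7, 8, 9, 10, 11, 12, 13, 14}, which is all 10 products.
No single catalogue has all 10 products (the largest, T1, has 7), so 2 is optimal.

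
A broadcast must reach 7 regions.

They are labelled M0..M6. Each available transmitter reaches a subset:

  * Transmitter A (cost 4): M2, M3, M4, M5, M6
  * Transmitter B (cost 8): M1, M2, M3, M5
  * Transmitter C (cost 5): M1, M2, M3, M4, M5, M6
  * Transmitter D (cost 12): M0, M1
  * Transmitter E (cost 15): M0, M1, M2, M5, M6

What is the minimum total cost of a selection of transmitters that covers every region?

A, D together cover every region (A ∪ D = {M0, M1, M2, M3, M4, M5, M6}); total cost 4 + 12 = 16.
The greedy pick A, C, D costs 21; no covering selection beats 16.

16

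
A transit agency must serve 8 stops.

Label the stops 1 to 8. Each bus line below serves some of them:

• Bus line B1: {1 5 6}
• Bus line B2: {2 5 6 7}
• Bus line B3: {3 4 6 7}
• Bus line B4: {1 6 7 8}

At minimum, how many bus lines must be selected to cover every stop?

3

Take {B2, B3, B4}. Their union is {1, 2, 3, 4, 5, 6, 7, 8}, which is all 8 stops.
Only B2 contains 2, so B2 is forced; the remaining 4 stops need at least 2 more bus lines (each remaining bus line adds at most 2) — so at least 3 bus lines are needed, and 3 is optimal.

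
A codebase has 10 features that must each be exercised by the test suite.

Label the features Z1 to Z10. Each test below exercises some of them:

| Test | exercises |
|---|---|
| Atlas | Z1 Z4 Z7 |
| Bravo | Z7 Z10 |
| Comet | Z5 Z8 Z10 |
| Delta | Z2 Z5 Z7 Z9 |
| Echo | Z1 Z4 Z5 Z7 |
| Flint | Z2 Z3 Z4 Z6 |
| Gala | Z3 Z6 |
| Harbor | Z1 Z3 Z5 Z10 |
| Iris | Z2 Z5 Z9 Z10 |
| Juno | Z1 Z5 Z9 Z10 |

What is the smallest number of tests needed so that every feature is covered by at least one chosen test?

Comet and Delta and Flint and Juno together: Comet ∪ Delta ∪ Flint ∪ Juno = {Z1, Z2, Z3, Z4, Z5, Z6, Z7, Z8, Z9, Z10} — every feature is covered.
No 3 of the 10 tests cover everything (all 120 combinations miss at least one feature), so 4 is optimal.

4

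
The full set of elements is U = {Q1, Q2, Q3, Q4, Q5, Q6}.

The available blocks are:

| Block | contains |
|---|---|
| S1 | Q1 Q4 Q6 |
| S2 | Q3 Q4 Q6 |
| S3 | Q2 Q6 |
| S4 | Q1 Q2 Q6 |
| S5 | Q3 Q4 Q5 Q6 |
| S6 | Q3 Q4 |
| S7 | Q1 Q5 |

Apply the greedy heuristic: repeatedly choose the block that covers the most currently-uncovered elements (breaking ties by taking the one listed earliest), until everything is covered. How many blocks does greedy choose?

2

Greedy: pick S5 (covers 4 new) → pick S4 (covers 2 new). Total picks: 2.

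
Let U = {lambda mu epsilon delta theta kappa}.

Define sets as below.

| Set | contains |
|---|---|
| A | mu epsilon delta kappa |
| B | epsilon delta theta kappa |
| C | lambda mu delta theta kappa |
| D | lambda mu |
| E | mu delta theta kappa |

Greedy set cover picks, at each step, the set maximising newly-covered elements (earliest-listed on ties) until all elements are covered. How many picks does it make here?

2

Greedy: pick C (covers 5 new) → pick A (covers 1 new). Total picks: 2.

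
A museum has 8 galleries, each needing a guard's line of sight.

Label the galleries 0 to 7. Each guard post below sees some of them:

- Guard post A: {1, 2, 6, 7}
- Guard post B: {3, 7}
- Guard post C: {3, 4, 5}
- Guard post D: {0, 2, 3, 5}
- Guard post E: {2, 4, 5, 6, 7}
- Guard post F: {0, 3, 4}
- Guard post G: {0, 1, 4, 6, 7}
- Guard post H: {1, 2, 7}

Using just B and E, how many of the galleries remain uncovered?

Union of B, E = {2, 3, 4, 5, 6, 7}.
Not covered: 0, 1 — 2 galleries.

2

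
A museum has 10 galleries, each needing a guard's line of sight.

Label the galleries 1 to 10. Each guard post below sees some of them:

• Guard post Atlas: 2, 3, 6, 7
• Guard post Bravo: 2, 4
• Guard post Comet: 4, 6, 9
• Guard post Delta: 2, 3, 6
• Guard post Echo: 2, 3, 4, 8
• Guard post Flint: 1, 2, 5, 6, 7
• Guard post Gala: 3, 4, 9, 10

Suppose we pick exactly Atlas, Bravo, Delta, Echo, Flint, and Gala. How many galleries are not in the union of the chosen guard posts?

Union of Atlas, Bravo, Delta, Echo, Flint, Gala = {1, 2, 3, 4, 5, 6, 7, 8, 9, 10} — that's every gallery, so 0 are uncovered.

0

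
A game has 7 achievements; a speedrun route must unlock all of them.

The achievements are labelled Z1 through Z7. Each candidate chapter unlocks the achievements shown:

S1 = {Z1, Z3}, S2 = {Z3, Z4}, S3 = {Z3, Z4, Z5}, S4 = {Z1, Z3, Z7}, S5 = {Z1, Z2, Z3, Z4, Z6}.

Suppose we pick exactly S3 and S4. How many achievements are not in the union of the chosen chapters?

Union of S3, S4 = {Z1, Z3, Z4, Z5, Z7}.
Not covered: Z2, Z6 — 2 achievements.

2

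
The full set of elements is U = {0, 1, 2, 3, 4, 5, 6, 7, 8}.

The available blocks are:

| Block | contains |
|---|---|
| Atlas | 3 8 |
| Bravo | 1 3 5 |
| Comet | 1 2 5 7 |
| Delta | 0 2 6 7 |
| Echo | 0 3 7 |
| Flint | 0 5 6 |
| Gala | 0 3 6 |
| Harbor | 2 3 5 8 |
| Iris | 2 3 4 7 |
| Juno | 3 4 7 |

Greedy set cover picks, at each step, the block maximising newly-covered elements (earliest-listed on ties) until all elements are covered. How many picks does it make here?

4

Greedy: pick Comet (covers 4 new) → pick Gala (covers 3 new) → pick Atlas (covers 1 new) → pick Iris (covers 1 new). Total picks: 4.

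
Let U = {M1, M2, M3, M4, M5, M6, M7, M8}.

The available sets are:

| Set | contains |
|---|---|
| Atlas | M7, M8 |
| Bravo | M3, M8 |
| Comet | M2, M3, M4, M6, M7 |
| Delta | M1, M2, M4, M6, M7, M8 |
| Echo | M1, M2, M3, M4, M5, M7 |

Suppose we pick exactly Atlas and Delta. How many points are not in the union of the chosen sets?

Union of Atlas, Delta = {M1, M2, M4, M6, M7, M8}.
Not covered: M3, M5 — 2 points.

2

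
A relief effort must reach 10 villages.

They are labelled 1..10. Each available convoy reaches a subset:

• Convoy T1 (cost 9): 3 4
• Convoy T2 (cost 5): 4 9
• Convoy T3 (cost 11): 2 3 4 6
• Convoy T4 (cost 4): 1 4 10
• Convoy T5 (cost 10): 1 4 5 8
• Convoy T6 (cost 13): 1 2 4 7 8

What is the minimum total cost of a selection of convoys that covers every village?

T2, T3, T4, T5, T6 together cover every village (T2 ∪ T3 ∪ T4 ∪ T5 ∪ T6 = {1, 2, 3, 4, 5, 6, 7, 8, 9, 10}); total cost 5 + 11 + 4 + 10 + 13 = 43.
No covering selection has total cost below 43.

43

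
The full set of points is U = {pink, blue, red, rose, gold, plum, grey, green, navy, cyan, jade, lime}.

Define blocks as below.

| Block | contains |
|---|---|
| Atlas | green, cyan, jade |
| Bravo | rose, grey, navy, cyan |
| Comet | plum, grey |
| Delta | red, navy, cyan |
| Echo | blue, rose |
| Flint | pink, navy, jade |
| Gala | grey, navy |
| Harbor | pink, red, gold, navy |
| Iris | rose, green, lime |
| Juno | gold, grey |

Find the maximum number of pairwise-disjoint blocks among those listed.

Atlas, Comet, Echo, Harbor are pairwise disjoint (Atlas={green,cyan,jade}; Comet={plum,grey}; Echo={blue,rose}; Harbor={pink,red,gold,navy}).
Every remaining block overlaps one of these, and no 5 of the listed blocks are pairwise disjoint, so 4 is the maximum.

4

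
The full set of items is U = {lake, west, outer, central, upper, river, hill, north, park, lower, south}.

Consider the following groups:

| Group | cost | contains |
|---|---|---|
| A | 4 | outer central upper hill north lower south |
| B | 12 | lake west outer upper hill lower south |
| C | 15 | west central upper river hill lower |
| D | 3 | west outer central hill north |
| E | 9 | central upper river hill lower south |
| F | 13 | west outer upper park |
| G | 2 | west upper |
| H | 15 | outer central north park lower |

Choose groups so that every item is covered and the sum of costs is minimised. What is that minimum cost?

B, E, H together cover every item (B ∪ E ∪ H = {lake, west, outer, central, upper, river, hill, north, park, lower, south}); total cost 12 + 9 + 15 = 36.
The greedy pick A, G, E, B, F costs 40; no covering selection beats 36.

36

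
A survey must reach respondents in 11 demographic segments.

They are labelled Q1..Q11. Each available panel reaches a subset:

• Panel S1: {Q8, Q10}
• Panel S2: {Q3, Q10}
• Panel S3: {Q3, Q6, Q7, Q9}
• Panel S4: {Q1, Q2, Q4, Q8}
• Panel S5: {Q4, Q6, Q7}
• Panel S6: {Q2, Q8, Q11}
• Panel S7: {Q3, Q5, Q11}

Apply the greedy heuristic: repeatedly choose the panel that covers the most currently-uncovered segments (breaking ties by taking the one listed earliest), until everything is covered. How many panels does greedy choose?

Greedy: pick S3 (covers 4 new) → pick S4 (covers 4 new) → pick S7 (covers 2 new) → pick S1 (covers 1 new). Total picks: 4.

4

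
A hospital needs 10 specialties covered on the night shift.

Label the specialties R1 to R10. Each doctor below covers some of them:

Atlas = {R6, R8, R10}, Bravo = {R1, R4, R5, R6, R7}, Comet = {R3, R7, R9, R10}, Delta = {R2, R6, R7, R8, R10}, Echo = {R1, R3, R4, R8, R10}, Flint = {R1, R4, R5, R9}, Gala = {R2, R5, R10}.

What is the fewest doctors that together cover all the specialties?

Take {Delta, Echo, Flint}. Their union is {R1, R2, R3, R4, R5, R6, R7, R8, R9, R10}, which is all 10 specialties.
No 2 of the 7 doctors cover everything (all 21 combinations miss at least one specialty), so 3 is optimal.

3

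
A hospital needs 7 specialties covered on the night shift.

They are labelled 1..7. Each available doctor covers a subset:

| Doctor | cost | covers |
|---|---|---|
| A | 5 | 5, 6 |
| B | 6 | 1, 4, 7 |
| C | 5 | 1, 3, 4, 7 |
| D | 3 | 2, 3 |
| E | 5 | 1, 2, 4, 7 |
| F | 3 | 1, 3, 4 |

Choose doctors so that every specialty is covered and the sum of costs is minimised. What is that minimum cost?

A, D, E together cover every specialty (A ∪ D ∪ E = {1, 2, 3, 4, 5, 6, 7}); total cost 5 + 3 + 5 = 13.
No covering selection has total cost below 13.

13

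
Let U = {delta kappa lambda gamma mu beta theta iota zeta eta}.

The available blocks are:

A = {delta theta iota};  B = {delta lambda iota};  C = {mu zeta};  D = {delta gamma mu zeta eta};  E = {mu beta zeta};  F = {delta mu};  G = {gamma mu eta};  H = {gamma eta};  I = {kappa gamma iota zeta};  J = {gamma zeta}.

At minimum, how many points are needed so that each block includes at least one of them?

3

Take T = {delta, gamma, zeta}. Each listed block contains at least one of these, so T is a hitting set of size 3.
The blocks A, C, H are pairwise disjoint, so any hitting set needs a separate point for each — at least 3. Hence 3 is optimal.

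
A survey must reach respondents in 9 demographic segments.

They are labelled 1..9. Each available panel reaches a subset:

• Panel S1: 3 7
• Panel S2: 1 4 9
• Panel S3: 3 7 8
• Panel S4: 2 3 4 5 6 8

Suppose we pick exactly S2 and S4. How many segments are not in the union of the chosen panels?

Union of S2, S4 = {1, 2, 3, 4, 5, 6, 8, 9}.
Not covered: 7 — 1 segment.

1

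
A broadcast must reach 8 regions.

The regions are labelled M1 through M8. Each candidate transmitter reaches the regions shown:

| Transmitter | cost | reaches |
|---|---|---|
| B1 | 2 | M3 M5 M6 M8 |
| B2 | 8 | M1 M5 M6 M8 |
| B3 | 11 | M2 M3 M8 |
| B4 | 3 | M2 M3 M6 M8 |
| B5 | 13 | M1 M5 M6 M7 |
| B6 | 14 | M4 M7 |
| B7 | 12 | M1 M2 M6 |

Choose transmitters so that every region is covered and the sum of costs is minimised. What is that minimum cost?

25

B2, B4, B6 together cover every region (B2 ∪ B4 ∪ B6 = {M1, M2, M3, M4, M5, M6, M7, M8}); total cost 8 + 3 + 14 = 25.
The greedy pick B1, B4, B5, B6 costs 32; no covering selection beats 25.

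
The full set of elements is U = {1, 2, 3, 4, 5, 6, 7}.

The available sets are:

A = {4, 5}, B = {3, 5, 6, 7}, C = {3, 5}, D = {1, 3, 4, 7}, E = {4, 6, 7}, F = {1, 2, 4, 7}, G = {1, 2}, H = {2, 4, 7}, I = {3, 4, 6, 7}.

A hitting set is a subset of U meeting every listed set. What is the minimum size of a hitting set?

3

T = {2, 4, 5} meets every set (each contains at least one member of T), and |T| = 3.
The sets C, E, G are pairwise disjoint, so any hitting set needs a separate element for each — at least 3. Hence 3 is optimal.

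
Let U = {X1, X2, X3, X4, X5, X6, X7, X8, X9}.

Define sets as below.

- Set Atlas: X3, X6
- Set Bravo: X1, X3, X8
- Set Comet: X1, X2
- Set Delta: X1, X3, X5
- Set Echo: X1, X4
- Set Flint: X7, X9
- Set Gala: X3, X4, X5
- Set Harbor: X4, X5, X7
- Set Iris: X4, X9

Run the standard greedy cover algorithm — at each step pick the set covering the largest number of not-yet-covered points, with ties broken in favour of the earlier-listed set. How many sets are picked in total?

5

Greedy: pick Bravo (covers 3 new) → pick Harbor (covers 3 new) → pick Atlas (covers 1 new) → pick Comet (covers 1 new) → pick Flint (covers 1 new). Total picks: 5.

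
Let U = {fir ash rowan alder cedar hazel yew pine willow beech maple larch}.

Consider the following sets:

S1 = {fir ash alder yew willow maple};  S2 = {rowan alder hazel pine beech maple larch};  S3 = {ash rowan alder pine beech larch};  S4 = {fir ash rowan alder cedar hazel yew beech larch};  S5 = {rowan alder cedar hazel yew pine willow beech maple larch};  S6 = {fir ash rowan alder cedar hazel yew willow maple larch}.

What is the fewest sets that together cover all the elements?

S5 and S6 cover everything between them: the union {fir, ash, rowan, alder, cedar, hazel, yew, pine, willow, beech, maple, larch} is all of U.
No single set has all 12 elements (the largest, S5, has 10), so 2 is optimal.

2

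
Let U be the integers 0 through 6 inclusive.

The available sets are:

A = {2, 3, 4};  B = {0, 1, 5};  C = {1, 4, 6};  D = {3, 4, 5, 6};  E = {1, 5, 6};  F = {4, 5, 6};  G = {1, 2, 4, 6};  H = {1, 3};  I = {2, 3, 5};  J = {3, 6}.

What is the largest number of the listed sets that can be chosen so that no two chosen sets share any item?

C, I are pairwise disjoint (C={1,4,6}; I={2,3,5}).
Every remaining set overlaps one of these, and no 3 of the listed sets are pairwise disjoint, so 2 is the maximum.

2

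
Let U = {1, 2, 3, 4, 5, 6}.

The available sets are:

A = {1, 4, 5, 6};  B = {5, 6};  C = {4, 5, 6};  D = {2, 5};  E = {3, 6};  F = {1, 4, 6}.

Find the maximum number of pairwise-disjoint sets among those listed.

D, E are pairwise disjoint (D={2,5}; E={3,6}).
Every remaining set overlaps one of these, and no 3 of the listed sets are pairwise disjoint, so 2 is the maximum.

2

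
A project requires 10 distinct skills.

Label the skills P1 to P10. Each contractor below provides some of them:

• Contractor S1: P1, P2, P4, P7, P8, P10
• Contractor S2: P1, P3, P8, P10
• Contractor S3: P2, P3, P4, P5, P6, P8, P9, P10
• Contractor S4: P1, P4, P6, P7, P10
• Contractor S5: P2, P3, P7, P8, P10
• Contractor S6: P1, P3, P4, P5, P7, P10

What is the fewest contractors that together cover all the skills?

2

S1 and S3 together: S1 ∪ S3 = {P1, P2, P3, P4, P5, P6, P7, P8, P9, P10} — every skill is covered.
No single contractor has all 10 skills (the largest, S3, has 8), so 2 is optimal.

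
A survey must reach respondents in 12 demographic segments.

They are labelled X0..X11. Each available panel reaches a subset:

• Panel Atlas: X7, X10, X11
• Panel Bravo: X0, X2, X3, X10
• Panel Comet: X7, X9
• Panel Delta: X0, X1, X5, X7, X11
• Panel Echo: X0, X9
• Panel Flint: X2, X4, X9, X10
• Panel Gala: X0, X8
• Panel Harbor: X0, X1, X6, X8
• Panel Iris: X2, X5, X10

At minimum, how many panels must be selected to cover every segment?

4

Take {Bravo, Delta, Flint, Harbor}. Their union is {X0, X1, X2, X3, X4, X5, X6, X7, X8, X9, X10, X11}, which is all 12 segments.
No 3 of the 9 panels cover everything (all 84 combinations miss at least one segment), so 4 is optimal.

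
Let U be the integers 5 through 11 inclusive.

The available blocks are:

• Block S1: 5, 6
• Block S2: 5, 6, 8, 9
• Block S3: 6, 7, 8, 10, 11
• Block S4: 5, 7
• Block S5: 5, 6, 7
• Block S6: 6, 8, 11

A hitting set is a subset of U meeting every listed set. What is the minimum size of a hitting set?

Take H = {5, 11}. Each listed block contains at least one of these, so H is a hitting set of size 2.
The blocks S4, S6 are pairwise disjoint, so any hitting set needs a separate element for each — at least 2. Hence 2 is optimal.

2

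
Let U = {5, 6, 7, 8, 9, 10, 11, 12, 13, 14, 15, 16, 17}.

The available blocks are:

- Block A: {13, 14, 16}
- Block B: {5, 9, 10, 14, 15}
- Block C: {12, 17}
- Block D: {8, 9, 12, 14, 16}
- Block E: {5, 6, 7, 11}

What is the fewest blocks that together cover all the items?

5

A and B and C and D and E together: A ∪ B ∪ C ∪ D ∪ E = {5, 6, 7, 8, 9, 10, 11, 12, 13, 14, 15, 16, 17} — every item is covered.
No 4 of the 5 blocks cover everything (all 5 combinations miss at least one item), so 5 is optimal.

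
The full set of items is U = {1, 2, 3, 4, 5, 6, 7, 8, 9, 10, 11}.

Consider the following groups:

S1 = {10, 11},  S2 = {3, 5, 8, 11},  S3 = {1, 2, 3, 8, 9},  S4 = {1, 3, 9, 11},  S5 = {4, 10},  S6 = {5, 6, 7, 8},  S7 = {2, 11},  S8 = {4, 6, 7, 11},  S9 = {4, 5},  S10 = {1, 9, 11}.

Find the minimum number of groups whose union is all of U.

Take {S1, S3, S5, S6}. Their union is {1, 2, 3, 4, 5, 6, 7, 8, 9, 10, 11}, which is all 11 items.
No 3 of the 10 groups cover everything (all 120 combinations miss at least one item), so 4 is optimal.

4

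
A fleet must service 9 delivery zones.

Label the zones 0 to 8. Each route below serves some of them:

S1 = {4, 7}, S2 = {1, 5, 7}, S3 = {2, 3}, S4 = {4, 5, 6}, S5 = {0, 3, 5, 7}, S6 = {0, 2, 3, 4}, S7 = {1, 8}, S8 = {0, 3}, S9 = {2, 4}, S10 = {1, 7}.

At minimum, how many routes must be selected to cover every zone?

S3 and S4 and S5 and S7 together: S3 ∪ S4 ∪ S5 ∪ S7 = {0, 1, 2, 3, 4, 5, 6, 7, 8} — every zone is covered.
No 3 of the 10 routes cover everything (all 120 combinations miss at least one zone), so 4 is optimal.

4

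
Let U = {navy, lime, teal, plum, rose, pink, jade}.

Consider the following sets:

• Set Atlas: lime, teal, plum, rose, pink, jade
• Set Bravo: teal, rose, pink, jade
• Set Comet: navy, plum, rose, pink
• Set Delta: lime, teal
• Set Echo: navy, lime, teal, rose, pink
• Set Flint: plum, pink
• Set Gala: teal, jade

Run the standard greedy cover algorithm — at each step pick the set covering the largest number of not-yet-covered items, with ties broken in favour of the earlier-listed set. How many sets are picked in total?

2

Greedy: pick Atlas (covers 6 new) → pick Comet (covers 1 new). Total picks: 2.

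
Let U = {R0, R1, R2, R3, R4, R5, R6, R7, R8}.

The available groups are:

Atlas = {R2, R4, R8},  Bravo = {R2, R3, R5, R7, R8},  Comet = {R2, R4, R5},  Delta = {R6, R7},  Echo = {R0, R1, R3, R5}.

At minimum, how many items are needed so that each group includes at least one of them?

H = {R5, R6, R8} meets every group (each contains at least one member of H), and |H| = 3.
The groups Atlas, Delta, Echo are pairwise disjoint, so any hitting set needs a separate item for each — at least 3. Hence 3 is optimal.

3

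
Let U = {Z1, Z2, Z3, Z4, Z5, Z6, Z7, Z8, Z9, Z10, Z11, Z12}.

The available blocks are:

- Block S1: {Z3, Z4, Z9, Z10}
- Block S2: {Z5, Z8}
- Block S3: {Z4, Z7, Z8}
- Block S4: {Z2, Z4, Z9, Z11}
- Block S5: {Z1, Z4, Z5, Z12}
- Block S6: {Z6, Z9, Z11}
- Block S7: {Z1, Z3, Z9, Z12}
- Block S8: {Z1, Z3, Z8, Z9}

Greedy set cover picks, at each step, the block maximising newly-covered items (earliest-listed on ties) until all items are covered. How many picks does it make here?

5

Greedy: pick S1 (covers 4 new) → pick S5 (covers 3 new) → pick S3 (covers 2 new) → pick S4 (covers 2 new) → pick S6 (covers 1 new). Total picks: 5.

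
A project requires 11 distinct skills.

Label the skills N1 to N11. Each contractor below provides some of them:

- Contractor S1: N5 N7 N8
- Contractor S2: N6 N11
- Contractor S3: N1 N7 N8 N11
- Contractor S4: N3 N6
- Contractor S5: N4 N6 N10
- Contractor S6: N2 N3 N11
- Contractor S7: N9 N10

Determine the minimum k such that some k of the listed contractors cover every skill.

Take {S1, S3, S5, S6, S7}. Their union is {N1, N2, N3, N4, N5, N6, N7, N8, N9, N10, N11}, which is all 11 skills.
No 4 of the 7 contractors cover everything (all 35 combinations miss at least one skill), so 5 is optimal.

5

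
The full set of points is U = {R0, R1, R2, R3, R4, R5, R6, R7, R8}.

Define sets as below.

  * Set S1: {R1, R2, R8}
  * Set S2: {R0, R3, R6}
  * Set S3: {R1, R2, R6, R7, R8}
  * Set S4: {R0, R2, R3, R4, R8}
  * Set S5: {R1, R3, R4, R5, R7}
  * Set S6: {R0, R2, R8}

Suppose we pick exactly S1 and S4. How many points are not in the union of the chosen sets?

3

Union of S1, S4 = {R0, R1, R2, R3, R4, R8}.
Not covered: R5, R6, R7 — 3 points.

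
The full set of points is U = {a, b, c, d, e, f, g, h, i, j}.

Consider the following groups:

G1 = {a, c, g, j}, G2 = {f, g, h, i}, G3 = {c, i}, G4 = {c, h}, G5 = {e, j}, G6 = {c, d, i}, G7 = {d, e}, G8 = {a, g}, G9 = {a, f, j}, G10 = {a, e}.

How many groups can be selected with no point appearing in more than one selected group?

3

G5, G6, G8 are pairwise disjoint (G5={e,j}; G6={c,d,i}; G8={a,g}).
Every remaining group overlaps one of these, and no 4 of the listed groups are pairwise disjoint, so 3 is the maximum.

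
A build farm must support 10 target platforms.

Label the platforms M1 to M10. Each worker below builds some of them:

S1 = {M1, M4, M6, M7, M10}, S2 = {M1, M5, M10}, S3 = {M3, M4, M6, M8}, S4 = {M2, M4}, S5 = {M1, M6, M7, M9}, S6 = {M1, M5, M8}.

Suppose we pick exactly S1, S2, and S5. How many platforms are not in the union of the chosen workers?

Union of S1, S2, S5 = {M1, M4, M5, M6, M7, M9, M10}.
Not covered: M2, M3, M8 — 3 platforms.

3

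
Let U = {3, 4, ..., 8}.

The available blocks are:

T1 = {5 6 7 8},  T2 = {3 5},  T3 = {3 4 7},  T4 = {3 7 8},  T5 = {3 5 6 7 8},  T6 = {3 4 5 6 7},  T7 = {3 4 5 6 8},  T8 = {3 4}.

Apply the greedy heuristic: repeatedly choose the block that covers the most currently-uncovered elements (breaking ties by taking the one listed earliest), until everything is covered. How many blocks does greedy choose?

Greedy: pick T5 (covers 5 new) → pick T3 (covers 1 new). Total picks: 2.

2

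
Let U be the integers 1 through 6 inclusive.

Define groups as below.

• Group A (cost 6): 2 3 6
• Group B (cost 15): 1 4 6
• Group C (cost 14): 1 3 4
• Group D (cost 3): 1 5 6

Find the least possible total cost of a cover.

A, C, D together cover every point (A ∪ C ∪ D = {1, 2, 3, 4, 5, 6}); total cost 6 + 14 + 3 = 23.
No covering selection has total cost below 23.

23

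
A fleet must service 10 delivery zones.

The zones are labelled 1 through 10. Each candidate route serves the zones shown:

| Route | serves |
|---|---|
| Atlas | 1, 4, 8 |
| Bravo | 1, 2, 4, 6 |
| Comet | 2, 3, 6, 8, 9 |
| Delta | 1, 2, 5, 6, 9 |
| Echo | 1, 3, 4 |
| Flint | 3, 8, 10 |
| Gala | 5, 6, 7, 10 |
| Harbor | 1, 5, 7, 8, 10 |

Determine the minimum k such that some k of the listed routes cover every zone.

3

Atlas and Comet and Harbor together: Atlas ∪ Comet ∪ Harbor = {1, 2, 3, 4, 5, 6, 7, 8, 9, 10} — every zone is covered.
No 2 of the 8 routes cover everything (all 28 combinations miss at least one zone), so 3 is optimal.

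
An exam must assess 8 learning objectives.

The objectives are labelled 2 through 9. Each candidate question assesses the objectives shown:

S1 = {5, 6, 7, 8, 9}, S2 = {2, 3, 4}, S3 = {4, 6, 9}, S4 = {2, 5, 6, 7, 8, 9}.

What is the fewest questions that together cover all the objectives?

2

S1 and S2 together: S1 ∪ S2 = {2, 3, 4, 5, 6, 7, 8, 9} — every objective is covered.
No single question has all 8 objectives (the largest, S4, has 6), so 2 is optimal.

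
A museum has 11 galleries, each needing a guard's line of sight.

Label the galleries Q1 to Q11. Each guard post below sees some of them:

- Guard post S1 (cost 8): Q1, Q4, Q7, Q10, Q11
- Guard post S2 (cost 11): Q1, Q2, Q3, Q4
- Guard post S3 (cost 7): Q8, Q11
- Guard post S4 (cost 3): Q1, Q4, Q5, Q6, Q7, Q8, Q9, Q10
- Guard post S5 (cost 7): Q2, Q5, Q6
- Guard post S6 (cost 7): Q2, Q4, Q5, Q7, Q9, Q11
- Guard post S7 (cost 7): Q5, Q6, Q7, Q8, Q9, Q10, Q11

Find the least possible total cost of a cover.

S2, S7 together cover every gallery (S2 ∪ S7 = {Q1, Q2, Q3, Q4, Q5, Q6, Q7, Q8, Q9, Q10, Q11}); total cost 11 + 7 = 18.
The greedy pick S4, S6, S2 costs 21; no covering selection beats 18.

18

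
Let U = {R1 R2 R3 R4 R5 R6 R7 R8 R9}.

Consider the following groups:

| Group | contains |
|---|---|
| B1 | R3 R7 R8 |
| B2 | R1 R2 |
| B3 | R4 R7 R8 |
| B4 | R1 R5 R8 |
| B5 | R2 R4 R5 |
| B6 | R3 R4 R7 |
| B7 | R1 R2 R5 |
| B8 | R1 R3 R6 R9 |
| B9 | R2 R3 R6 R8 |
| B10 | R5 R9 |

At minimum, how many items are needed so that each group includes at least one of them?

4

Take H = {R1, R3, R5, R7}. Each listed group contains at least one of these, so H is a hitting set of size 4.
No choice of 3 items meets every group, so 4 is the minimum.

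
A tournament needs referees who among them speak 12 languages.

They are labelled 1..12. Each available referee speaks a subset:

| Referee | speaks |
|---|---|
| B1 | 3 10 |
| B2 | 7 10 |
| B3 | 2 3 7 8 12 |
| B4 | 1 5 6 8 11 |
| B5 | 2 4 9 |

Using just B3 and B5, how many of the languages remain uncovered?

5

Union of B3, B5 = {2, 3, 4, 7, 8, 9, 12}.
Not covered: 1, 5, 6, 10, 11 — 5 languages.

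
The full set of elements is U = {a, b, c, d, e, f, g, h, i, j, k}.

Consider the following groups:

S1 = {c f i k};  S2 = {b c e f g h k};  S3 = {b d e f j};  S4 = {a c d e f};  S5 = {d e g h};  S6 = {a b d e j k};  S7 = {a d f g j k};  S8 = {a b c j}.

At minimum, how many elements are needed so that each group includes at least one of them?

2

T = {c, d} meets every group (each contains at least one member of T), and |T| = 2.
The groups S5, S8 are pairwise disjoint, so any hitting set needs a separate element for each — at least 2. Hence 2 is optimal.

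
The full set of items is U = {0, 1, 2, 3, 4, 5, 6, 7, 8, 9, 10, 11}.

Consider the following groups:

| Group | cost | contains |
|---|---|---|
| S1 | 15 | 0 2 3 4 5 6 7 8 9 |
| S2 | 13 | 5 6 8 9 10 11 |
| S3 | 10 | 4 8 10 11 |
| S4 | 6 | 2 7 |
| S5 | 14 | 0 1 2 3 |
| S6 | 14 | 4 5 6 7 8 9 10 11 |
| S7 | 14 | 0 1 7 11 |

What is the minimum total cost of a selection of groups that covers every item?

S5, S6 together cover every item (S5 ∪ S6 = {0, 1, 2, 3, 4, 5, 6, 7, 8, 9, 10, 11}); total cost 14 + 14 = 28.
The greedy pick S1, S3, S5 costs 39; no covering selection beats 28.

28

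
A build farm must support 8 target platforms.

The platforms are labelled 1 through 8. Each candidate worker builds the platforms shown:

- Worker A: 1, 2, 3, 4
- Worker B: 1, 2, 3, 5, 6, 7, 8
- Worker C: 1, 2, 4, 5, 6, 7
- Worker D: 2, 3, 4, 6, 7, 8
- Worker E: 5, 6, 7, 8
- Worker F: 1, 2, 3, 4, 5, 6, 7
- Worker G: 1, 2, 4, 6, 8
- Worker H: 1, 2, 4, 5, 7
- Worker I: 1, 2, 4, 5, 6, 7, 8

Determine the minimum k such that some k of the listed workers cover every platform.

B and D together: B ∪ D = {1, 2, 3, 4, 5, 6, 7, 8} — every platform is covered.
No single worker has all 8 platforms (the largest, B, has 7), so 2 is optimal.

2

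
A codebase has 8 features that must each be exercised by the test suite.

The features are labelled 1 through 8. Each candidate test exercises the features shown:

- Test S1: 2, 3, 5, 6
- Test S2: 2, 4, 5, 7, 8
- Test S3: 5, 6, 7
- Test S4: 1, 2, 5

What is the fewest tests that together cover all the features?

S1 and S2 and S4 together: S1 ∪ S2 ∪ S4 = {1, 2, 3, 4, 5, 6, 7, 8} — every feature is covered.
Only S4 contains 1, so S4 is forced; the remaining 5 features need at least 2 more tests (each remaining test adds at most 3) — so at least 3 tests are needed, and 3 is optimal.

3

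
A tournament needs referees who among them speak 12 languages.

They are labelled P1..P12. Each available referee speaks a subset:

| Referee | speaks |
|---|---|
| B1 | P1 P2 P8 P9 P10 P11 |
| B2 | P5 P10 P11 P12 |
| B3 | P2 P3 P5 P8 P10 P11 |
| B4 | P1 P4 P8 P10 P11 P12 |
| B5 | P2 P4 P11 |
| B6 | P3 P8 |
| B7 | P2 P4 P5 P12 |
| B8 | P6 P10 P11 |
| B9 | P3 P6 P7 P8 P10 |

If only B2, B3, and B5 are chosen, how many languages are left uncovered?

Union of B2, B3, B5 = {P2, P3, P4, P5, P8, P10, P11, P12}.
Not covered: P1, P6, P7, P9 — 4 languages.

4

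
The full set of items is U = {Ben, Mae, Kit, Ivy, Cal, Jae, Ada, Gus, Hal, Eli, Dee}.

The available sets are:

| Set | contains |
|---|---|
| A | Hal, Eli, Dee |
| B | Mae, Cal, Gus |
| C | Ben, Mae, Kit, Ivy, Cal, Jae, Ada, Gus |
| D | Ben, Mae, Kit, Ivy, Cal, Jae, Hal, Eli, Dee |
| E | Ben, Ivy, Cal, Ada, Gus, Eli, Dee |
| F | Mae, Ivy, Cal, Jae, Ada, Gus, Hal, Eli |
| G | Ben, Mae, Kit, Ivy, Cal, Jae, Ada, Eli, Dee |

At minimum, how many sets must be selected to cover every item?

2

D and E together: D ∪ E = {Ben, Mae, Kit, Ivy, Cal, Jae, Ada, Gus, Hal, Eli, Dee} — every item is covered.
No single set has all 11 items (the largest, D, has 9), so 2 is optimal.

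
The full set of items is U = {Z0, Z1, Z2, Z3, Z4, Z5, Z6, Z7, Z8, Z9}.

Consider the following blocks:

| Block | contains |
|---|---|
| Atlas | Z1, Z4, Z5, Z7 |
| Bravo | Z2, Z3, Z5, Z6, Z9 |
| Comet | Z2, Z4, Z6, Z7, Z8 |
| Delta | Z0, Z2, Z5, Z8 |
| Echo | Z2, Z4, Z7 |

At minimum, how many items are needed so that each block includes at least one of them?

2

The 2 items {Z2, Z4} hit every block.
No single item lies in every block, so at least 2 are needed and 2 is optimal.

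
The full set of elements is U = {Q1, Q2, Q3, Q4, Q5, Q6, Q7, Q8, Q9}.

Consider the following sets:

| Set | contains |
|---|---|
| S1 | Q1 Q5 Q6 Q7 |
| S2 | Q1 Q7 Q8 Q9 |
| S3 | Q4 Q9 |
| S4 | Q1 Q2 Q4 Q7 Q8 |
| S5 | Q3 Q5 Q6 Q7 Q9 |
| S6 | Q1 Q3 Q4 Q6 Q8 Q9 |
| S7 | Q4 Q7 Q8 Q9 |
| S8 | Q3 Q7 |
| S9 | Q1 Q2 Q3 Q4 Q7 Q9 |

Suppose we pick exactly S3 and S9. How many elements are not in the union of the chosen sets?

3

Union of S3, S9 = {Q1, Q2, Q3, Q4, Q7, Q9}.
Not covered: Q5, Q6, Q8 — 3 elements.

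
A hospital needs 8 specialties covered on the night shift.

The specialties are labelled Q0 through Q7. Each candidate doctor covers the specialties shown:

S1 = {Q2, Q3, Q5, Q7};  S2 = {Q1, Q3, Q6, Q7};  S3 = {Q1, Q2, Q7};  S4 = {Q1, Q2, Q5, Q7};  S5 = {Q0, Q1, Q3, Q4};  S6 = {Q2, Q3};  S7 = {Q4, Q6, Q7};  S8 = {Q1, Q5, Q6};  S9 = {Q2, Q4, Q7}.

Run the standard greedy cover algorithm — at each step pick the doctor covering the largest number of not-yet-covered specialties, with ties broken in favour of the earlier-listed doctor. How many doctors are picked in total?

3

Greedy: pick S1 (covers 4 new) → pick S5 (covers 3 new) → pick S2 (covers 1 new). Total picks: 3.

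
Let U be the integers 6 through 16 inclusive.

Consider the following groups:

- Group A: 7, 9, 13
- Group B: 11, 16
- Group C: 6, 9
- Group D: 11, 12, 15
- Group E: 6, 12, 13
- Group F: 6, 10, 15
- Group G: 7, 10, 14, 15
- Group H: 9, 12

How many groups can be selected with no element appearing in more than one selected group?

3

A, B, F are pairwise disjoint (A={7,9,13}; B={11,16}; F={6,10,15}).
Every remaining group overlaps one of these, and no 4 of the listed groups are pairwise disjoint, so 3 is the maximum.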